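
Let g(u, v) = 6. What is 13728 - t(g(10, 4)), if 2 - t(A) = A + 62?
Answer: 13794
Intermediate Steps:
t(A) = -60 - A (t(A) = 2 - (A + 62) = 2 - (62 + A) = 2 + (-62 - A) = -60 - A)
13728 - t(g(10, 4)) = 13728 - (-60 - 1*6) = 13728 - (-60 - 6) = 13728 - 1*(-66) = 13728 + 66 = 13794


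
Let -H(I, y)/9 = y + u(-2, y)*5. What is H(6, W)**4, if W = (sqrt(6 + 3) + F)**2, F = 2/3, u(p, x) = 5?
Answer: 14331920656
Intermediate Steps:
F = 2/3 (F = 2*(1/3) = 2/3 ≈ 0.66667)
W = 121/9 (W = (sqrt(6 + 3) + 2/3)**2 = (sqrt(9) + 2/3)**2 = (3 + 2/3)**2 = (11/3)**2 = 121/9 ≈ 13.444)
H(I, y) = -225 - 9*y (H(I, y) = -9*(y + 5*5) = -9*(y + 25) = -9*(25 + y) = -225 - 9*y)
H(6, W)**4 = (-225 - 9*121/9)**4 = (-225 - 121)**4 = (-346)**4 = 14331920656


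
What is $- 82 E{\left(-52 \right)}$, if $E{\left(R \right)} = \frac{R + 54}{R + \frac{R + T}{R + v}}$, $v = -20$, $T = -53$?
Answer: $\frac{3936}{1213} \approx 3.2448$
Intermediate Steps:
$E{\left(R \right)} = \frac{54 + R}{R + \frac{-53 + R}{-20 + R}}$ ($E{\left(R \right)} = \frac{R + 54}{R + \frac{R - 53}{R - 20}} = \frac{54 + R}{R + \frac{-53 + R}{-20 + R}}$)
$- 82 E{\left(-52 \right)} = - 82 \frac{-1080 + \left(-52\right)^{2} + 34 \left(-52\right)}{-53 + \left(-52\right)^{2} - -988} = - 82 \frac{-1080 + 2704 - 1768}{-53 + 2704 + 988} = - 82 \cdot \frac{1}{3639} \left(-144\right) = \left(-82\right) \left(- \frac{48}{1213}\right) = \frac{3936}{1213}$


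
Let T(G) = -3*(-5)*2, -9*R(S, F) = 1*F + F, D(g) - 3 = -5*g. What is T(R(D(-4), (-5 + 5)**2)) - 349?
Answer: -319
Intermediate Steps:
D(g) = 3 - 5*g
R(S, F) = -2*F/9 (R(S, F) = -(1*F + F)/9 = -(F + F)/9 = -2*F/9)
T(G) = 30 (T(G) = 15*2 = 30)
T(R(D(-4), (-5 + 5)**2)) - 349 = 30 - 349 = -319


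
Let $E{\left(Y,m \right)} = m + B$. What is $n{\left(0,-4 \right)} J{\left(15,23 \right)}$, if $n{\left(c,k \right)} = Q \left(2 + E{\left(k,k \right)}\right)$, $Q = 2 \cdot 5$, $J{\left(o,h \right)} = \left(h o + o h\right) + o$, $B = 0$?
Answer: $-14100$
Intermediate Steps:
$J{\left(o,h \right)} = o + 2 h o$ ($J{\left(o,h \right)} = \left(h o + h o\right) + o = 2 h o + o = o + 2 h o$)
$Q = 10$
$E{\left(Y,m \right)} = m$ ($E{\left(Y,m \right)} = m + 0 = m$)
$n{\left(c,k \right)} = 20 + 10 k$ ($n{\left(c,k \right)} = 10 \left(2 + k\right) = 20 + 10 k$)
$n{\left(0,-4 \right)} J{\left(15,23 \right)} = \left(20 + 10 \left(-4\right)\right) 15 \left(1 + 2 \cdot 23\right) = \left(20 - 40\right) 15 \left(1 + 46\right) = - 20 \cdot 15 \cdot 47 = \left(-20\right) 705 = -14100$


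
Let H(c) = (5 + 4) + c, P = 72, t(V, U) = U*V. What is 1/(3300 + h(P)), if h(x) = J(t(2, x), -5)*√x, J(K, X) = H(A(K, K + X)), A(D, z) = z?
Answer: 275/776076 - 37*√2/388038 ≈ 0.00021950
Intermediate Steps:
H(c) = 9 + c
J(K, X) = 9 + K + X (J(K, X) = 9 + (K + X) = 9 + K + X)
h(x) = √x*(4 + 2*x) (h(x) = (9 + x*2 - 5)*√x = (9 + 2*x - 5)*√x = (4 + 2*x)*√x = √x*(4 + 2*x))
1/(3300 + h(P)) = 1/(3300 + 2*√72*(2 + 72)) = 1/(3300 + 2*(6*√2)*74) = 1/(3300 + 888*√2)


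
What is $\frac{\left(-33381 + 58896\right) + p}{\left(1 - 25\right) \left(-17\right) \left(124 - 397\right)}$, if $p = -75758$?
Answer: $\frac{50243}{111384} \approx 0.45108$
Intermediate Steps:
$\frac{\left(-33381 + 58896\right) + p}{\left(1 - 25\right) \left(-17\right) \left(124 - 397\right)} = \frac{\left(-33381 + 58896\right) - 75758}{\left(1 - 25\right) \left(-17\right) \left(124 - 397\right)} = \frac{25515 - 75758}{\left(1 - 25\right) \left(-17\right) \left(-273\right)} = - \frac{50243}{\left(-24\right) \left(-17\right) \left(-273\right)} = - \frac{50243}{408 \left(-273\right)} = - \frac{50243}{-111384} = \left(-50243\right) \left(- \frac{1}{111384}\right) = \frac{50243}{111384}$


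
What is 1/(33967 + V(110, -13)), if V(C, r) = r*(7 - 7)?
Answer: 1/33967 ≈ 2.9440e-5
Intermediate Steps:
V(C, r) = 0 (V(C, r) = r*0 = 0)
1/(33967 + V(110, -13)) = 1/(33967 + 0) = 1/33967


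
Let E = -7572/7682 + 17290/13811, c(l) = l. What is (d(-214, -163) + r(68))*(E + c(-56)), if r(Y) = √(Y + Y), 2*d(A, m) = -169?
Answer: 35690004402/7578293 - 844733832*√34/7578293 ≈ 4059.5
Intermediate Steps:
d(A, m) = -169/2 (d(A, m) = (½)*(-169) = -169/2)
r(Y) = √2*√Y (r(Y) = √(2*Y) = √2*√Y)
E = 2017492/7578293 (E = -7572*1/7682 + 17290*(1/13811) = -3786/3841 + 2470/1973 = 2017492/7578293 ≈ 0.26622)
(d(-214, -163) + r(68))*(E + c(-56)) = (-169/2 + √2*√68)*(2017492/7578293 - 56) = (-169/2 + √2*(2*√17))*(-422366916/7578293) = (-169/2 + 2*√34)*(-422366916/7578293) = 35690004402/7578293 - 844733832*√34/7578293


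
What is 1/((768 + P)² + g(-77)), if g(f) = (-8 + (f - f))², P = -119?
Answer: 1/421265 ≈ 2.3738e-6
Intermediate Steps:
g(f) = 64 (g(f) = (-8 + 0)² = (-8)² = 64)
1/((768 + P)² + g(-77)) = 1/((768 - 119)² + 64) = 1/(649² + 64) = 1/(421201 + 64) = 1/421265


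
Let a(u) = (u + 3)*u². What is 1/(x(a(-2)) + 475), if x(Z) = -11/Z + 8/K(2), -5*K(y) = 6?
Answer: 12/5587 ≈ 0.0021478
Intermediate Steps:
a(u) = u²*(3 + u) (a(u) = (3 + u)*u² = u²*(3 + u))
K(y) = -6/5 (K(y) = -⅕*6 = -6/5)
x(Z) = -20/3 - 11/Z (x(Z) = -11/Z + 8/(-6/5) = -11/Z + 8*(-⅚) = -11/Z - 20/3 = -20/3 - 11/Z)
1/(x(a(-2)) + 475) = 1/((-20/3 - 11*1/(4*(3 - 2))) + 475) = 1/((-20/3 - 11/(4*1)) + 475) = 1/((-20/3 - 11/4) + 475) = 1/(-113/12 + 475) = 1/(5587/12) = 12/5587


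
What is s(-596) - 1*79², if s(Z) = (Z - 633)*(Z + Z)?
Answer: 1458727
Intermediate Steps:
s(Z) = 2*Z*(-633 + Z) (s(Z) = (-633 + Z)*(2*Z) = 2*Z*(-633 + Z))
s(-596) - 1*79² = 2*(-596)*(-633 - 596) - 1*79² = 2*(-596)*(-1229) - 1*6241 = 1464968 - 6241 = 1458727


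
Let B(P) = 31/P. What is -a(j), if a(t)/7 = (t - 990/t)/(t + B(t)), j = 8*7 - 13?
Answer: -6013/1880 ≈ -3.1984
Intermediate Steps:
j = 43 (j = 56 - 13 = 43)
a(t) = 7*(t - 990/t)/(t + 31/t) (a(t) = 7*((t - 990/t)/(t + 31/t)) = 7*(t - 990/t)/(t + 31/t))
-a(j) = -7*(-990 + 43**2)/(31 + 43**2) = -7*(-990 + 1849)/(31 + 1849) = -7*859/1880 = -1*6013/1880 = -6013/1880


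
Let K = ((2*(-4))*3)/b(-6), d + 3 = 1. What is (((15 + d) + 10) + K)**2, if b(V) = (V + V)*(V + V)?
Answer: 18769/36 ≈ 521.36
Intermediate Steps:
d = -2 (d = -3 + 1 = -2)
b(V) = 4*V**2 (b(V) = (2*V)*(2*V) = 4*V**2)
K = -1/6 (K = ((2*(-4))*3)/((4*(-6)**2)) = (-8*3)/((4*36)) = -24/144 = -24*1/144 = -1/6 ≈ -0.16667)
(((15 + d) + 10) + K)**2 = (((15 - 2) + 10) - 1/6)**2 = ((13 + 10) - 1/6)**2 = (23 - 1/6)**2 = (137/6)**2 = 18769/36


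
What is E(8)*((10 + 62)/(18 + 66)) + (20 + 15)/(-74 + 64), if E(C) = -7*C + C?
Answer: -625/14 ≈ -44.643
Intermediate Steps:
E(C) = -6*C
E(8)*((10 + 62)/(18 + 66)) + (20 + 15)/(-74 + 64) = (-6*8)*((10 + 62)/(18 + 66)) + (20 + 15)/(-74 + 64) = -3456/84 + 35/(-10) = -3456/84 + 35*(-⅒) = -48*6/7 - 7/2 = -288/7 - 7/2 = -625/14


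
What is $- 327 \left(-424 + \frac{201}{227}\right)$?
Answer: $\frac{31407369}{227} \approx 1.3836 \cdot 10^{5}$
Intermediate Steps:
$- 327 \left(-424 + \frac{201}{227}\right) = \left(-327\right) \left(- \frac{96047}{227}\right) = \frac{31407369}{227}$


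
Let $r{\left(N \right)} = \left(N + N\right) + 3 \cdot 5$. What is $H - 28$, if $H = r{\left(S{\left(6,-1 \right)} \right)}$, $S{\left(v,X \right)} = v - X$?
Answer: $1$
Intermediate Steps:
$r{\left(N \right)} = 15 + 2 N$ ($r{\left(N \right)} = 2 N + 15 = 15 + 2 N$)
$H = 29$ ($H = 15 + 2 \left(6 - -1\right) = 15 + 2 \left(6 + 1\right) = 15 + 2 \cdot 7 = 15 + 14 = 29$)
$H - 28 = 29 - 28 = 1$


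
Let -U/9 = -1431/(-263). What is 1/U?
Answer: -263/12879 ≈ -0.020421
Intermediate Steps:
U = -12879/263 (U = -9*(-1431)/(-263) = -(-9)*(-1431)/263 = -9*1431/263 = -12879/263 ≈ -48.970)
1/U = 1/(-12879/263) = -263/12879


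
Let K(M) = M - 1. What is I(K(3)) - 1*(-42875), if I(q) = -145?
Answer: 42730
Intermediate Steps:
K(M) = -1 + M
I(K(3)) - 1*(-42875) = -145 - 1*(-42875) = -145 + 42875 = 42730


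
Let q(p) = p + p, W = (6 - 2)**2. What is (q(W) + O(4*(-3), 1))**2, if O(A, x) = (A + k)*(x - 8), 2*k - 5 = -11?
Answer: 18769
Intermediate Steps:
k = -3 (k = 5/2 + (1/2)*(-11) = 5/2 - 11/2 = -3)
O(A, x) = (-8 + x)*(-3 + A) (O(A, x) = (A - 3)*(x - 8) = (-3 + A)*(-8 + x) = (-8 + x)*(-3 + A))
W = 16 (W = 4**2 = 16)
q(p) = 2*p
(q(W) + O(4*(-3), 1))**2 = (2*16 + (24 - 32*(-3) - 3*1 + (4*(-3))*1))**2 = (32 + (24 - 8*(-12) - 3 - 12*1))**2 = (32 + (24 + 96 - 3 - 12))**2 = (32 + 105)**2 = 137**2 = 18769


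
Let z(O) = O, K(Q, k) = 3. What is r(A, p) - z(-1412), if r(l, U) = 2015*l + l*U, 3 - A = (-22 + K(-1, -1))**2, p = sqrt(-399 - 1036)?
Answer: -719958 - 358*I*sqrt(1435) ≈ -7.1996e+5 - 13562.0*I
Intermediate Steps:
p = I*sqrt(1435) (p = sqrt(-1435) = I*sqrt(1435) ≈ 37.881*I)
A = -358 (A = 3 - (-22 + 3)**2 = 3 - 1*(-19)**2 = 3 - 1*361 = 3 - 361 = -358)
r(l, U) = 2015*l + U*l
r(A, p) - z(-1412) = -358*(2015 + I*sqrt(1435)) - 1*(-1412) = (-721370 - 358*I*sqrt(1435)) + 1412 = -719958 - 358*I*sqrt(1435)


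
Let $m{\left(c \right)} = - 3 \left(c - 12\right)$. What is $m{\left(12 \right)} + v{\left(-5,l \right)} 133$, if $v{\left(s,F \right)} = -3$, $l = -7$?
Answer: $-399$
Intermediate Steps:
$m{\left(c \right)} = 36 - 3 c$ ($m{\left(c \right)} = - 3 \left(-12 + c\right) = 36 - 3 c$)
$m{\left(12 \right)} + v{\left(-5,l \right)} 133 = \left(36 - 36\right) - 399 = 0 - 399 = -399$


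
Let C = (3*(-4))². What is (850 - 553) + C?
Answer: 441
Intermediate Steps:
C = 144 (C = (-12)² = 144)
(850 - 553) + C = (850 - 553) + 144 = 297 + 144 = 441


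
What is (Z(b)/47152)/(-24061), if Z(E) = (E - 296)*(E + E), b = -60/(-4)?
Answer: 4215/567262136 ≈ 7.4304e-6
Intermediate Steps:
b = 15 (b = -60*(-1)/4 = -10*(-3/2) = 15)
Z(E) = 2*E*(-296 + E) (Z(E) = (-296 + E)*(2*E) = 2*E*(-296 + E))
(Z(b)/47152)/(-24061) = ((2*15*(-296 + 15))/47152)/(-24061) = ((2*15*(-281))*(1/47152))*(-1/24061) = -8430*1/47152*(-1/24061) = -4215/23576*(-1/24061) = 4215/567262136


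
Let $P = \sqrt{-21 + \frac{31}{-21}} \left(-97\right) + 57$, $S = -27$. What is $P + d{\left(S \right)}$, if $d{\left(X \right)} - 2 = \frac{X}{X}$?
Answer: $60 - \frac{194 i \sqrt{2478}}{21} \approx 60.0 - 459.87 i$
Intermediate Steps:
$d{\left(X \right)} = 3$ ($d{\left(X \right)} = 2 + \frac{X}{X} = 2 + 1 = 3$)
$P = 57 - \frac{194 i \sqrt{2478}}{21}$ ($P = \sqrt{-21 + 31 \left(- \frac{1}{21}\right)} \left(-97\right) + 57 = \sqrt{-21 - \frac{31}{21}} \left(-97\right) + 57 = \sqrt{- \frac{472}{21}} \left(-97\right) + 57 = \frac{2 i \sqrt{2478}}{21} \left(-97\right) + 57 = - \frac{194 i \sqrt{2478}}{21} + 57 = 57 - \frac{194 i \sqrt{2478}}{21} \approx 57.0 - 459.87 i$)
$P + d{\left(S \right)} = \left(57 - \frac{194 i \sqrt{2478}}{21}\right) + 3 = 60 - \frac{194 i \sqrt{2478}}{21}$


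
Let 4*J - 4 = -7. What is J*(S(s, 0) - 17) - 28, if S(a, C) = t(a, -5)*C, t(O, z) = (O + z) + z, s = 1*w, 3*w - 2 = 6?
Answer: -61/4 ≈ -15.250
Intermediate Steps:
w = 8/3 (w = 2/3 + (1/3)*6 = 2/3 + 2 = 8/3 ≈ 2.6667)
J = -3/4 (J = 1 + (1/4)*(-7) = 1 - 7/4 = -3/4 ≈ -0.75000)
s = 8/3 (s = 1*(8/3) = 8/3 ≈ 2.6667)
t(O, z) = O + 2*z
S(a, C) = C*(-10 + a) (S(a, C) = (a + 2*(-5))*C = (a - 10)*C = (-10 + a)*C = C*(-10 + a))
J*(S(s, 0) - 17) - 28 = -3*(0*(-10 + 8/3) - 17)/4 - 28 = -3*(0*(-22/3) - 17)/4 - 28 = -3*(0 - 17)/4 - 28 = -3/4*(-17) - 28 = 51/4 - 28 = -61/4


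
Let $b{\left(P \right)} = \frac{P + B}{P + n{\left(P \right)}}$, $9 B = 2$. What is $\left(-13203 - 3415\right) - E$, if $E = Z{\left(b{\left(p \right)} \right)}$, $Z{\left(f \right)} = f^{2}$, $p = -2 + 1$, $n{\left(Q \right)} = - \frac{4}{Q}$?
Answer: $- \frac{12114571}{729} \approx -16618.0$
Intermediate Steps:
$B = \frac{2}{9}$ ($B = \frac{1}{9} \cdot 2 = \frac{2}{9} \approx 0.22222$)
$p = -1$
$b{\left(P \right)} = \frac{\frac{2}{9} + P}{P - \frac{4}{P}}$ ($b{\left(P \right)} = \frac{P + \frac{2}{9}}{P - \frac{4}{P}} = \frac{\frac{2}{9} + P}{P - \frac{4}{P}}$)
$E = \frac{49}{729}$ ($E = \left(\frac{1}{9} \left(-1\right) \frac{1}{-4 + \left(-1\right)^{2}} \left(2 + 9 \left(-1\right)\right)\right)^{2} = \left(\frac{1}{9} \left(-1\right) \frac{1}{-4 + 1} \left(2 - 9\right)\right)^{2} = \left(\frac{1}{9} \left(-1\right) \frac{1}{-3} \left(-7\right)\right)^{2} = \left(\frac{1}{9} \left(-1\right) \left(- \frac{1}{3}\right) \left(-7\right)\right)^{2} = \left(- \frac{7}{27}\right)^{2} = \frac{49}{729} \approx 0.067215$)
$\left(-13203 - 3415\right) - E = \left(-13203 - 3415\right) - \frac{49}{729} = -16618 - \frac{49}{729} = - \frac{12114571}{729}$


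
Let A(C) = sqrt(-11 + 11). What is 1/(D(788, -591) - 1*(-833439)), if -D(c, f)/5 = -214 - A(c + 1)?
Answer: 1/834509 ≈ 1.1983e-6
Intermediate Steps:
A(C) = 0 (A(C) = sqrt(0) = 0)
D(c, f) = 1070 (D(c, f) = -5*(-214 - 1*0) = -5*(-214 + 0) = -5*(-214) = 1070)
1/(D(788, -591) - 1*(-833439)) = 1/(1070 - 1*(-833439)) = 1/(1070 + 833439) = 1/834509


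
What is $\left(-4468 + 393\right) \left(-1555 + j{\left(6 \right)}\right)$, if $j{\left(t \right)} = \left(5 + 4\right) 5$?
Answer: $6153250$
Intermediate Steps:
$j{\left(t \right)} = 45$ ($j{\left(t \right)} = 9 \cdot 5 = 45$)
$\left(-4468 + 393\right) \left(-1555 + j{\left(6 \right)}\right) = \left(-4468 + 393\right) \left(-1555 + 45\right) = \left(-4075\right) \left(-1510\right) = 6153250$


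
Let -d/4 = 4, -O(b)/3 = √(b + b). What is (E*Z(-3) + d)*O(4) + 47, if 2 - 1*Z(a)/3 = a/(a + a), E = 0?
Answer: 47 + 96*√2 ≈ 182.76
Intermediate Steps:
O(b) = -3*√2*√b (O(b) = -3*√(b + b) = -3*√2*√b)
d = -16 (d = -4*4 = -16)
Z(a) = 9/2 (Z(a) = 6 - 3*a/(a + a) = 6 - 3*a/(2*a) = 6 - 3*1/(2*a)*a = 6 - 3*½ = 6 - 3/2 = 9/2)
(E*Z(-3) + d)*O(4) + 47 = (0*(9/2) - 16)*(-3*√2*√4) + 47 = (0 - 16)*(-3*√2*2) + 47 = -(-96)*√2 + 47 = 96*√2 + 47 = 47 + 96*√2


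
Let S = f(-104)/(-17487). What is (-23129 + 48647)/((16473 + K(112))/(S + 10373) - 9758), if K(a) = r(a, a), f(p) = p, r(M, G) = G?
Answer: -925756064418/353948096279 ≈ -2.6155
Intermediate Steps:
K(a) = a
S = 104/17487 (S = -104/(-17487) = -104*(-1/17487) = 104/17487 ≈ 0.0059473)
(-23129 + 48647)/((16473 + K(112))/(S + 10373) - 9758) = (-23129 + 48647)/((16473 + 112)/(104/17487 + 10373) - 9758) = 25518/(16585/(181392755/17487) - 9758) = 25518/(16585*(17487/181392755) - 9758) = 25518/(58004379/36278551 - 9758) = 25518/(-353948096279/36278551) = 25518*(-36278551/353948096279) = -925756064418/353948096279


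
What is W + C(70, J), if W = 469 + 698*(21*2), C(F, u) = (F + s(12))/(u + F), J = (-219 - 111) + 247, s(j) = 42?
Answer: 387093/13 ≈ 29776.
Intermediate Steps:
J = -83 (J = -330 + 247 = -83)
C(F, u) = (42 + F)/(F + u) (C(F, u) = (F + 42)/(u + F) = (42 + F)/(F + u))
W = 29785 (W = 469 + 698*42 = 469 + 29316 = 29785)
W + C(70, J) = 29785 + (42 + 70)/(70 - 83) = 29785 + 112/(-13) = 29785 - 1/13*112 = 29785 - 112/13 = 387093/13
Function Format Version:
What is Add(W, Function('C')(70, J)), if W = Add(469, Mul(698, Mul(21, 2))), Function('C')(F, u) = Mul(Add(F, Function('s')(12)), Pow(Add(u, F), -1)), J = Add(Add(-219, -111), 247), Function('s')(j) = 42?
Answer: Rational(387093, 13) ≈ 29776.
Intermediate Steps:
J = -83 (J = Add(-330, 247) = -83)
Function('C')(F, u) = Mul(Pow(Add(F, u), -1), Add(42, F)) (Function('C')(F, u) = Mul(Add(F, 42), Pow(Add(u, F), -1)) = Mul(Add(42, F), Pow(Add(F, u), -1)) = Mul(Pow(Add(F, u), -1), Add(42, F)))
W = 29785 (W = Add(469, Mul(698, 42)) = Add(469, 29316) = 29785)
Add(W, Function('C')(70, J)) = Add(29785, Mul(Pow(Add(70, -83), -1), Add(42, 70))) = Add(29785, Mul(Pow(-13, -1), 112)) = Add(29785, Mul(Rational(-1, 13), 112)) = Add(29785, Rational(-112, 13)) = Rational(387093, 13)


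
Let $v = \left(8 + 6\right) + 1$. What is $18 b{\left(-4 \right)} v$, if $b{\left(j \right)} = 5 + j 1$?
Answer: $270$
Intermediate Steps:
$b{\left(j \right)} = 5 + j$
$v = 15$ ($v = 14 + 1 = 15$)
$18 b{\left(-4 \right)} v = 18 \left(5 - 4\right) 15 = 18 \cdot 1 \cdot 15 = 18 \cdot 15 = 270$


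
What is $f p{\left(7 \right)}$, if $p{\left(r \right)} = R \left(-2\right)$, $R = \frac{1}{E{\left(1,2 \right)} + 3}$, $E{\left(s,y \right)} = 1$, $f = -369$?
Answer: $\frac{369}{2} \approx 184.5$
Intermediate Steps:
$R = \frac{1}{4}$ ($R = \frac{1}{1 + 3} = \frac{1}{4} \approx 0.25$)
$p{\left(r \right)} = - \frac{1}{2}$ ($p{\left(r \right)} = \frac{1}{4} \left(-2\right) = - \frac{1}{2}$)
$f p{\left(7 \right)} = \left(-369\right) \left(- \frac{1}{2}\right) = \frac{369}{2}$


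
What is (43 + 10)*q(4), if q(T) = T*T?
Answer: 848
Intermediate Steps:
q(T) = T²
(43 + 10)*q(4) = (43 + 10)*4² = 53*16 = 848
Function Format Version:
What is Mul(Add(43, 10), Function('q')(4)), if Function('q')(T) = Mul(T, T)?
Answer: 848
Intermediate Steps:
Function('q')(T) = Pow(T, 2)
Mul(Add(43, 10), Function('q')(4)) = Mul(Add(43, 10), Pow(4, 2)) = Mul(53, 16) = 848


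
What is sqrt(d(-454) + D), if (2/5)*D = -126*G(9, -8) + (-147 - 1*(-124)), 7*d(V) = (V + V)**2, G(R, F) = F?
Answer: sqrt(23567642)/14 ≈ 346.76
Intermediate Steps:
d(V) = 4*V**2/7 (d(V) = (V + V)**2/7 = (2*V)**2/7 = (4*V**2)/7 = 4*V**2/7)
D = 4925/2 (D = 5*(-126*(-8) + (-147 - 1*(-124)))/2 = 5*(1008 + (-147 + 124))/2 = 5*(1008 - 23)/2 = (5/2)*985 = 4925/2 ≈ 2462.5)
sqrt(d(-454) + D) = sqrt((4/7)*(-454)**2 + 4925/2) = sqrt((4/7)*206116 + 4925/2) = sqrt(824464/7 + 4925/2) = sqrt(1683403/14) = sqrt(23567642)/14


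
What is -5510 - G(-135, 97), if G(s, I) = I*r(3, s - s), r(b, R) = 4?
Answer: -5898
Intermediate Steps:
G(s, I) = 4*I (G(s, I) = I*4 = 4*I)
-5510 - G(-135, 97) = -5510 - 4*97 = -5510 - 1*388 = -5510 - 388 = -5898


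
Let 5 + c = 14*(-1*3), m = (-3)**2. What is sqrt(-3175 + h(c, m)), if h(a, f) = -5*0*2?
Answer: 5*I*sqrt(127) ≈ 56.347*I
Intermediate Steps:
m = 9
c = -47 (c = -5 + 14*(-1*3) = -5 + 14*(-3) = -5 - 42 = -47)
h(a, f) = 0 (h(a, f) = 0*2 = 0)
sqrt(-3175 + h(c, m)) = sqrt(-3175 + 0) = sqrt(-3175) = 5*I*sqrt(127)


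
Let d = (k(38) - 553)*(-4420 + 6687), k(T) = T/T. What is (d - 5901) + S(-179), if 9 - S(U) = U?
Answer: -1257097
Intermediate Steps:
k(T) = 1
S(U) = 9 - U
d = -1251384 (d = (1 - 553)*(-4420 + 6687) = -552*2267 = -1251384)
(d - 5901) + S(-179) = (-1251384 - 5901) + (9 - 1*(-179)) = -1257285 + (9 + 179) = -1257285 + 188 = -1257097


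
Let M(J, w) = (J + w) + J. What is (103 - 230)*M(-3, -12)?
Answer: 2286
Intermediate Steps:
M(J, w) = w + 2*J
(103 - 230)*M(-3, -12) = (103 - 230)*(-12 + 2*(-3)) = -127*(-12 - 6) = -127*(-18) = 2286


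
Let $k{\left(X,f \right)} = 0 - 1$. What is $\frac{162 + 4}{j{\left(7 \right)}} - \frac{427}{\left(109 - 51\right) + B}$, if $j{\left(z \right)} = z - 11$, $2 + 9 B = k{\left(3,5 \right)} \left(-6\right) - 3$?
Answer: $- \frac{51095}{1046} \approx -48.848$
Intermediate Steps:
$k{\left(X,f \right)} = -1$
$B = \frac{1}{9}$ ($B = - \frac{2}{9} + \frac{\left(-1\right) \left(-6\right) - 3}{9} = - \frac{2}{9} + \frac{6 - 3}{9} = - \frac{2}{9} + \frac{1}{9} \cdot 3 = - \frac{2}{9} + \frac{1}{3} = \frac{1}{9} \approx 0.11111$)
$j{\left(z \right)} = -11 + z$ ($j{\left(z \right)} = z - 11 = -11 + z$)
$\frac{162 + 4}{j{\left(7 \right)}} - \frac{427}{\left(109 - 51\right) + B} = \frac{162 + 4}{-11 + 7} - \frac{427}{\left(109 - 51\right) + \frac{1}{9}} = \frac{166}{-4} - \frac{427}{58 + \frac{1}{9}} = 166 \left(- \frac{1}{4}\right) - \frac{427}{\frac{523}{9}} = - \frac{83}{2} - \frac{3843}{523} = - \frac{51095}{1046}$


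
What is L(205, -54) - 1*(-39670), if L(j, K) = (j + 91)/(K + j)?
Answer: 5990466/151 ≈ 39672.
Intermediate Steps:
L(j, K) = (91 + j)/(K + j)
L(205, -54) - 1*(-39670) = (91 + 205)/(-54 + 205) - 1*(-39670) = 296/151 + 39670 = 5990466/151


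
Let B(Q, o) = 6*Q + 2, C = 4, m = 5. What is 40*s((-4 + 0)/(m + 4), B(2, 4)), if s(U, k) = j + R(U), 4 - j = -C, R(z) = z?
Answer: 2720/9 ≈ 302.22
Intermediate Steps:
B(Q, o) = 2 + 6*Q
j = 8 (j = 4 - (-1)*4 = 4 - 1*(-4) = 4 + 4 = 8)
s(U, k) = 8 + U
40*s((-4 + 0)/(m + 4), B(2, 4)) = 40*(8 + (-4 + 0)/(5 + 4)) = 40*(8 - 4/9) = 40*(68/9) = 2720/9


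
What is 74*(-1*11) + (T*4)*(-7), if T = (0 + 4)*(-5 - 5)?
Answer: 306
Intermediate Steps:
T = -40 (T = 4*(-10) = -40)
74*(-1*11) + (T*4)*(-7) = 74*(-1*11) - 40*4*(-7) = 74*(-11) - 160*(-7) = -814 + 1120 = 306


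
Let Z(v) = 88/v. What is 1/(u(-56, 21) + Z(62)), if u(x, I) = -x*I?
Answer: 31/36500 ≈ 0.00084931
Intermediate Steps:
u(x, I) = -I*x
1/(u(-56, 21) + Z(62)) = 1/(-1*21*(-56) + 88/62) = 1/(1176 + 88*(1/62)) = 1/(1176 + 44/31) = 1/(36500/31) = 31/36500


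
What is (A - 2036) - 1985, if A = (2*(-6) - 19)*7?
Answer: -4238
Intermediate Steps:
A = -217 (A = (-12 - 19)*7 = -31*7 = -217)
(A - 2036) - 1985 = (-217 - 2036) - 1985 = -2253 - 1985 = -4238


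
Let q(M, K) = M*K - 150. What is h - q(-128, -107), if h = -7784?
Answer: -21330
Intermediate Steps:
q(M, K) = -150 + K*M (q(M, K) = K*M - 150 = -150 + K*M)
h - q(-128, -107) = -7784 - (-150 - 107*(-128)) = -7784 - (-150 + 13696) = -7784 - 1*13546 = -7784 - 13546 = -21330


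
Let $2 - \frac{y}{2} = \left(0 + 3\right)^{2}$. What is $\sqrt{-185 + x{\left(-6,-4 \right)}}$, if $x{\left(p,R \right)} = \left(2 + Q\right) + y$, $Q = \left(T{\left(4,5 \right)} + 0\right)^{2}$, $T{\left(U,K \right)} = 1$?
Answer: $14 i \approx 14.0 i$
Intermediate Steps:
$y = -14$ ($y = 4 - 2 \left(0 + 3\right)^{2} = 4 - 2 \cdot 3^{2} = 4 - 18 = -14$)
$Q = 1$ ($Q = \left(1 + 0\right)^{2} = 1^{2} = 1$)
$x{\left(p,R \right)} = -11$ ($x{\left(p,R \right)} = \left(2 + 1\right) - 14 = 3 - 14 = -11$)
$\sqrt{-185 + x{\left(-6,-4 \right)}} = \sqrt{-185 - 11} = \sqrt{-196} = 14 i$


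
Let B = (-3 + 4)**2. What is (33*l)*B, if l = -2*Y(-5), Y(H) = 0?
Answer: 0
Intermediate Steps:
B = 1 (B = 1**2 = 1)
l = 0 (l = -2*0 = 0)
(33*l)*B = (33*0)*1 = 0*1 = 0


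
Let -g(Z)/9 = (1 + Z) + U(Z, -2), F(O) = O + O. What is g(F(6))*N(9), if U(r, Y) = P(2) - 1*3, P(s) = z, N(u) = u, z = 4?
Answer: -1134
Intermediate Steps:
P(s) = 4
F(O) = 2*O
U(r, Y) = 1 (U(r, Y) = 4 - 1*3 = 4 - 3 = 1)
g(Z) = -18 - 9*Z (g(Z) = -9*((1 + Z) + 1) = -9*(2 + Z) = -18 - 9*Z)
g(F(6))*N(9) = (-18 - 18*6)*9 = (-18 - 9*12)*9 = (-18 - 108)*9 = -126*9 = -1134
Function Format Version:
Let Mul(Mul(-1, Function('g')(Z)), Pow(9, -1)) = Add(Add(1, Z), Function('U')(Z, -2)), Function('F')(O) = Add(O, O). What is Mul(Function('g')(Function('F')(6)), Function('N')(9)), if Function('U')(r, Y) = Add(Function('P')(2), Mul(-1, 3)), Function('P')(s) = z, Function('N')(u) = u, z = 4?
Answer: -1134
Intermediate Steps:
Function('P')(s) = 4
Function('F')(O) = Mul(2, O)
Function('U')(r, Y) = 1 (Function('U')(r, Y) = Add(4, Mul(-1, 3)) = Add(4, -3) = 1)
Function('g')(Z) = Add(-18, Mul(-9, Z)) (Function('g')(Z) = Mul(-9, Add(Add(1, Z), 1)) = Mul(-9, Add(2, Z)) = Add(-18, Mul(-9, Z)))
Mul(Function('g')(Function('F')(6)), Function('N')(9)) = Mul(Add(-18, Mul(-9, Mul(2, 6))), 9) = Mul(Add(-18, Mul(-9, 12)), 9) = Mul(Add(-18, -108), 9) = Mul(-126, 9) = -1134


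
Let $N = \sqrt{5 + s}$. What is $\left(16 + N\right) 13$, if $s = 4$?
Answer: $247$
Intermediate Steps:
$N = 3$ ($N = \sqrt{5 + 4} = \sqrt{9} = 3$)
$\left(16 + N\right) 13 = \left(16 + 3\right) 13 = 19 \cdot 13 = 247$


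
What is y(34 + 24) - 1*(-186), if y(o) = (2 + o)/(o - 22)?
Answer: 563/3 ≈ 187.67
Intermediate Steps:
y(o) = (2 + o)/(-22 + o)
y(34 + 24) - 1*(-186) = (2 + (34 + 24))/(-22 + (34 + 24)) - 1*(-186) = (2 + 58)/(-22 + 58) + 186 = 60/36 + 186 = (1/36)*60 + 186 = 5/3 + 186 = 563/3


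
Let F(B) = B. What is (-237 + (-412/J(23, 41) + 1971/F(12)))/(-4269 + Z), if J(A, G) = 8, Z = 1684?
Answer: 497/10340 ≈ 0.048066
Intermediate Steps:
(-237 + (-412/J(23, 41) + 1971/F(12)))/(-4269 + Z) = (-237 + (-412/8 + 1971/12))/(-4269 + 1684) = (-237 + (-412*⅛ + 1971*(1/12)))/(-2585) = (-237 + (-103/2 + 657/4))*(-1/2585) = (-237 + 451/4)*(-1/2585) = -497/4*(-1/2585) = 497/10340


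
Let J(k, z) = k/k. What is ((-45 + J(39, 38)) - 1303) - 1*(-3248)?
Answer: 1901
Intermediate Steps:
J(k, z) = 1
((-45 + J(39, 38)) - 1303) - 1*(-3248) = ((-45 + 1) - 1303) - 1*(-3248) = (-44 - 1303) + 3248 = -1347 + 3248 = 1901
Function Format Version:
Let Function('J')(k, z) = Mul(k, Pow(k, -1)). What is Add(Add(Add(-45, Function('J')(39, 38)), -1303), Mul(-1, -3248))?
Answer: 1901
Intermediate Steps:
Function('J')(k, z) = 1
Add(Add(Add(-45, Function('J')(39, 38)), -1303), Mul(-1, -3248)) = Add(Add(Add(-45, 1), -1303), Mul(-1, -3248)) = Add(Add(-44, -1303), 3248) = Add(-1347, 3248) = 1901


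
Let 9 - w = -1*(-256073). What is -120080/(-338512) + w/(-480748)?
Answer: 2256389947/2542796359 ≈ 0.88737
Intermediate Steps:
w = -256064 (w = 9 - (-1)*(-256073) = 9 - 1*256073 = 9 - 256073 = -256064)
-120080/(-338512) + w/(-480748) = -120080/(-338512) - 256064/(-480748) = -120080*(-1/338512) - 256064*(-1/480748) = 7505/21157 + 64016/120187 = 2256389947/2542796359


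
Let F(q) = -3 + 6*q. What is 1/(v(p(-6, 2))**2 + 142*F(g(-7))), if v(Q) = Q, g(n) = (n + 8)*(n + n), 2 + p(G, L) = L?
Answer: -1/12354 ≈ -8.0945e-5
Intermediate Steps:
p(G, L) = -2 + L
g(n) = 2*n*(8 + n) (g(n) = (8 + n)*(2*n) = 2*n*(8 + n))
1/(v(p(-6, 2))**2 + 142*F(g(-7))) = 1/((-2 + 2)**2 + 142*(-3 + 6*(2*(-7)*(8 - 7)))) = 1/(0**2 + 142*(-3 + 6*(2*(-7)*1))) = 1/(0 + 142*(-3 + 6*(-14))) = 1/(0 + 142*(-3 - 84)) = 1/(0 + 142*(-87)) = 1/(0 - 12354) = 1/(-12354) = -1/12354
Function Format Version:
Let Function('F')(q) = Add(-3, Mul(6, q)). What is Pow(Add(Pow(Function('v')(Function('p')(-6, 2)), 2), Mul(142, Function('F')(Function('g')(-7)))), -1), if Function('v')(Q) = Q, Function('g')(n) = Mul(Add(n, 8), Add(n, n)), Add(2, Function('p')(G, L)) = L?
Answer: Rational(-1, 12354) ≈ -8.0945e-5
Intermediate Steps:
Function('p')(G, L) = Add(-2, L)
Function('g')(n) = Mul(2, n, Add(8, n)) (Function('g')(n) = Mul(Add(8, n), Mul(2, n)) = Mul(2, n, Add(8, n)))
Pow(Add(Pow(Function('v')(Function('p')(-6, 2)), 2), Mul(142, Function('F')(Function('g')(-7)))), -1) = Pow(Add(Pow(Add(-2, 2), 2), Mul(142, Add(-3, Mul(6, Mul(2, -7, Add(8, -7)))))), -1) = Pow(Add(Pow(0, 2), Mul(142, Add(-3, Mul(6, Mul(2, -7, 1))))), -1) = Pow(Add(0, Mul(142, Add(-3, Mul(6, -14)))), -1) = Pow(Add(0, Mul(142, Add(-3, -84))), -1) = Pow(Add(0, Mul(142, -87)), -1) = Pow(Add(0, -12354), -1) = Pow(-12354, -1) = Rational(-1, 12354)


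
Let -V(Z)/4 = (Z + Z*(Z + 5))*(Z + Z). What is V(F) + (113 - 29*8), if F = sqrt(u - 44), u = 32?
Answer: 457 + 192*I*sqrt(3) ≈ 457.0 + 332.55*I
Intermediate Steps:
F = 2*I*sqrt(3) (F = sqrt(32 - 44) = sqrt(-12) = 2*I*sqrt(3) ≈ 3.4641*I)
V(Z) = -8*Z*(Z + Z*(5 + Z)) (V(Z) = -4*(Z + Z*(Z + 5))*(Z + Z) = -4*(Z + Z*(5 + Z))*2*Z = -8*Z*(Z + Z*(5 + Z)))
V(F) + (113 - 29*8) = 8*(2*I*sqrt(3))**2*(-6 - 2*I*sqrt(3)) + (113 - 29*8) = 8*(-12)*(-6 - 2*I*sqrt(3)) + (113 - 232) = (576 + 192*I*sqrt(3)) - 119 = 457 + 192*I*sqrt(3)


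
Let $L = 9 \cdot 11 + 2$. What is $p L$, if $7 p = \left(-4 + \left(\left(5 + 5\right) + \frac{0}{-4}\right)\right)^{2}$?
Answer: $\frac{3636}{7} \approx 519.43$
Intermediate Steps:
$L = 101$ ($L = 99 + 2 = 101$)
$p = \frac{36}{7}$ ($p = \frac{\left(-4 + \left(\left(5 + 5\right) + \frac{0}{-4}\right)\right)^{2}}{7} = \frac{\left(-4 + \left(10 + 0 \left(- \frac{1}{4}\right)\right)\right)^{2}}{7} = \frac{\left(-4 + \left(10 + 0\right)\right)^{2}}{7} = \frac{\left(-4 + 10\right)^{2}}{7} = \frac{6^{2}}{7} = \frac{1}{7} \cdot 36 = \frac{36}{7} \approx 5.1429$)
$p L = \frac{36}{7} \cdot 101 = \frac{3636}{7}$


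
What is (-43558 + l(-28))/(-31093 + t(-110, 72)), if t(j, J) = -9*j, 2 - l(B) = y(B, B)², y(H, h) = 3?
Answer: 43565/30103 ≈ 1.4472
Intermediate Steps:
l(B) = -7 (l(B) = 2 - 1*3² = 2 - 1*9 = 2 - 9 = -7)
(-43558 + l(-28))/(-31093 + t(-110, 72)) = (-43558 - 7)/(-31093 - 9*(-110)) = -43565/(-31093 + 990) = -43565/(-30103) = -43565*(-1/30103) = 43565/30103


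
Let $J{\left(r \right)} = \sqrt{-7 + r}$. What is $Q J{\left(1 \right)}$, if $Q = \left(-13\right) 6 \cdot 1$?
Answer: $- 78 i \sqrt{6} \approx - 191.06 i$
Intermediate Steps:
$Q = -78$ ($Q = \left(-78\right) 1 = -78$)
$Q J{\left(1 \right)} = - 78 \sqrt{-7 + 1} = - 78 \sqrt{-6} = - 78 i \sqrt{6}$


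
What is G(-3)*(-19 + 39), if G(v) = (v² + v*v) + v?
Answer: 300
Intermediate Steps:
G(v) = v + 2*v² (G(v) = (v² + v²) + v = 2*v² + v = v + 2*v²)
G(-3)*(-19 + 39) = (-3*(1 + 2*(-3)))*(-19 + 39) = -3*(1 - 6)*20 = -3*(-5)*20 = 15*20 = 300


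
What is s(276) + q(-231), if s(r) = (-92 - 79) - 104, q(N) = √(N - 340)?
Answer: -275 + I*√571 ≈ -275.0 + 23.896*I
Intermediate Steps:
q(N) = √(-340 + N)
s(r) = -275 (s(r) = -171 - 104 = -275)
s(276) + q(-231) = -275 + √(-340 - 231) = -275 + √(-571) = -275 + I*√571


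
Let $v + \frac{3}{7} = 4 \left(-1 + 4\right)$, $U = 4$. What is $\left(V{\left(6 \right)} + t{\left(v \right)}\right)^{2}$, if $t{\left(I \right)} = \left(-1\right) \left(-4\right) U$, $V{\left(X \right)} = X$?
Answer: $484$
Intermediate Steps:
$v = \frac{81}{7}$ ($v = - \frac{3}{7} + 4 \left(-1 + 4\right) = - \frac{3}{7} + 4 \cdot 3 = - \frac{3}{7} + 12 = \frac{81}{7} \approx 11.571$)
$t{\left(I \right)} = 16$ ($t{\left(I \right)} = \left(-1\right) \left(-4\right) 4 = 4 \cdot 4 = 16$)
$\left(V{\left(6 \right)} + t{\left(v \right)}\right)^{2} = \left(6 + 16\right)^{2} = 22^{2} = 484$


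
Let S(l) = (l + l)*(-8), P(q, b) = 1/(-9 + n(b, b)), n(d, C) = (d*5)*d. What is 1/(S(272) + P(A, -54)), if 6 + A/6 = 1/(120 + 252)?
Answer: -14571/63412991 ≈ -0.00022978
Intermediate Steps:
n(d, C) = 5*d**2 (n(d, C) = (5*d)*d = 5*d**2)
A = -2231/62 (A = -36 + 6/(120 + 252) = -36 + 6/372 = -36 + 6*(1/372) = -36 + 1/62 = -2231/62 ≈ -35.984)
P(q, b) = 1/(-9 + 5*b**2)
S(l) = -16*l (S(l) = (2*l)*(-8) = -16*l)
1/(S(272) + P(A, -54)) = 1/(-16*272 + 1/(-9 + 5*(-54)**2)) = 1/(-4352 + 1/(-9 + 5*2916)) = 1/(-4352 + 1/(-9 + 14580)) = 1/(-4352 + 1/14571) = 1/(-63412991/14571) = -14571/63412991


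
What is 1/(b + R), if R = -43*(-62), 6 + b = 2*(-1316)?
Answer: 1/28 ≈ 0.035714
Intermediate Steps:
b = -2638 (b = -6 + 2*(-1316) = -6 - 2632 = -2638)
R = 2666
1/(b + R) = 1/(-2638 + 2666) = 1/28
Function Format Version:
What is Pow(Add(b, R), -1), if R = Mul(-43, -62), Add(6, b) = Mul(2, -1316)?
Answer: Rational(1, 28) ≈ 0.035714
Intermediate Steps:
b = -2638 (b = Add(-6, Mul(2, -1316)) = Add(-6, -2632) = -2638)
R = 2666
Pow(Add(b, R), -1) = Pow(Add(-2638, 2666), -1) = Pow(28, -1) = Rational(1, 28)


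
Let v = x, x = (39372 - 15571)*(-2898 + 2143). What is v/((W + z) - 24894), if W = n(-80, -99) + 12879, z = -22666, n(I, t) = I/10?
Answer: 17969755/34689 ≈ 518.02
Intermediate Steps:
n(I, t) = I/10 (n(I, t) = I*(1/10) = I/10)
x = -17969755 (x = 23801*(-755) = -17969755)
v = -17969755
W = 12871 (W = (1/10)*(-80) + 12879 = -8 + 12879 = 12871)
v/((W + z) - 24894) = -17969755/((12871 - 22666) - 24894) = -17969755/(-9795 - 24894) = -17969755/(-34689) = -17969755*(-1/34689) = 17969755/34689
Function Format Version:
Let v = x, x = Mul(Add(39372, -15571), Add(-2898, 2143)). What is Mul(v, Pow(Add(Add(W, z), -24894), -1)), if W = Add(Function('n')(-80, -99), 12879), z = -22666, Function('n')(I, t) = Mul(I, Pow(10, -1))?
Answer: Rational(17969755, 34689) ≈ 518.02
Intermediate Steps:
Function('n')(I, t) = Mul(Rational(1, 10), I) (Function('n')(I, t) = Mul(I, Rational(1, 10)) = Mul(Rational(1, 10), I))
x = -17969755 (x = Mul(23801, -755) = -17969755)
v = -17969755
W = 12871 (W = Add(Mul(Rational(1, 10), -80), 12879) = Add(-8, 12879) = 12871)
Mul(v, Pow(Add(Add(W, z), -24894), -1)) = Mul(-17969755, Pow(Add(Add(12871, -22666), -24894), -1)) = Mul(-17969755, Pow(Add(-9795, -24894), -1)) = Mul(-17969755, Pow(-34689, -1)) = Mul(-17969755, Rational(-1, 34689)) = Rational(17969755, 34689)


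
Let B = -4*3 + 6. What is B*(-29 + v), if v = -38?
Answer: 402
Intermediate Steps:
B = -6 (B = -12 + 6 = -6)
B*(-29 + v) = -6*(-29 - 38) = -6*(-67) = 402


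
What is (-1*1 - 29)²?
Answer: 900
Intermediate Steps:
(-1*1 - 29)² = (-1 - 29)² = (-30)² = 900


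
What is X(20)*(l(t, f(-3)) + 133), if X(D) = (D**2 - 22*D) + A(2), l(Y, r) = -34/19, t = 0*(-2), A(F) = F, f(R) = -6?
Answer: -4986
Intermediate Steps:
t = 0
l(Y, r) = -34/19 (l(Y, r) = -34*1/19 = -34/19)
X(D) = 2 + D**2 - 22*D (X(D) = (D**2 - 22*D) + 2 = 2 + D**2 - 22*D)
X(20)*(l(t, f(-3)) + 133) = (2 + 20**2 - 22*20)*(-34/19 + 133) = (2 + 400 - 440)*(2493/19) = -38*2493/19 = -4986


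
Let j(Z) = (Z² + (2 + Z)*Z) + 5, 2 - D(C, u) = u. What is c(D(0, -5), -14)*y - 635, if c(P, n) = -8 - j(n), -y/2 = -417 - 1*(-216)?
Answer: -152189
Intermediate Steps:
D(C, u) = 2 - u
y = 402 (y = -2*(-417 - 1*(-216)) = -2*(-417 + 216) = -2*(-201) = 402)
j(Z) = 5 + Z² + Z*(2 + Z) (j(Z) = (Z² + Z*(2 + Z)) + 5 = 5 + Z² + Z*(2 + Z))
c(P, n) = -13 - 2*n - 2*n² (c(P, n) = -8 - (5 + 2*n + 2*n²) = -8 + (-5 - 2*n - 2*n²) = -13 - 2*n - 2*n²)
c(D(0, -5), -14)*y - 635 = (-13 - 2*(-14) - 2*(-14)²)*402 - 635 = (-13 + 28 - 2*196)*402 - 635 = (-13 + 28 - 392)*402 - 635 = -377*402 - 635 = -151554 - 635 = -152189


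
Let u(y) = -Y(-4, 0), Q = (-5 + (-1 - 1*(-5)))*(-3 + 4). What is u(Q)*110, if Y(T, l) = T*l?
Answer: 0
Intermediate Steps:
Q = -1 (Q = (-5 + (-1 + 5))*1 = (-5 + 4)*1 = -1*1 = -1)
u(y) = 0 (u(y) = -(-4)*0 = -1*0 = 0)
u(Q)*110 = 0*110 = 0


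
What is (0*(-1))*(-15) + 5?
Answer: 5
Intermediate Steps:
(0*(-1))*(-15) + 5 = 0*(-15) + 5 = 0 + 5 = 5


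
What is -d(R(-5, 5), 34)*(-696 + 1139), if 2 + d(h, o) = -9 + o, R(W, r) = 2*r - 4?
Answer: -10189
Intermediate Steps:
R(W, r) = -4 + 2*r
d(h, o) = -11 + o (d(h, o) = -2 + (-9 + o) = -11 + o)
-d(R(-5, 5), 34)*(-696 + 1139) = -(-11 + 34)*(-696 + 1139) = -23*443 = -1*10189 = -10189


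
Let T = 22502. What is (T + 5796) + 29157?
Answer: 57455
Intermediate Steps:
(T + 5796) + 29157 = (22502 + 5796) + 29157 = 28298 + 29157 = 57455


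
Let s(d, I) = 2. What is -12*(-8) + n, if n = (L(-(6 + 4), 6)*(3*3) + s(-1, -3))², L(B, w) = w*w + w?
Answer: 144496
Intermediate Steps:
L(B, w) = w + w² (L(B, w) = w² + w = w + w²)
n = 144400 (n = ((6*(1 + 6))*(3*3) + 2)² = ((6*7)*9 + 2)² = (42*9 + 2)² = (378 + 2)² = 380² = 144400)
-12*(-8) + n = -12*(-8) + 144400 = 96 + 144400 = 144496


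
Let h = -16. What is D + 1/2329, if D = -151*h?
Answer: 5626865/2329 ≈ 2416.0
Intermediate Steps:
D = 2416 (D = -151*(-16) = 2416)
D + 1/2329 = 2416 + 1/2329 = 5626865/2329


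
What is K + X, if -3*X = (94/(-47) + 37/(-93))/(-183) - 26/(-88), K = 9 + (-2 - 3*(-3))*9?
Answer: 161517517/2246508 ≈ 71.897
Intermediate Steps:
K = 72 (K = 9 + (-2 + 9)*9 = 9 + 7*9 = 9 + 63 = 72)
X = -231059/2246508 (X = -((94/(-47) + 37/(-93))/(-183) - 26/(-88))/3 = -((94*(-1/47) + 37*(-1/93))*(-1/183) - 26*(-1/88))/3 = -((-2 - 37/93)*(-1/183) + 13/44)/3 = -(-223/93*(-1/183) + 13/44)/3 = -(223/17019 + 13/44)/3 = -1/3*231059/748836 = -231059/2246508 ≈ -0.10285)
K + X = 72 - 231059/2246508 = 161517517/2246508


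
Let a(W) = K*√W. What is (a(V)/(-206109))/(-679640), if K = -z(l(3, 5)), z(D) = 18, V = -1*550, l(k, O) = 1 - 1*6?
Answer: -I*√22/1556443564 ≈ -3.0135e-9*I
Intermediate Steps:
l(k, O) = -5 (l(k, O) = 1 - 6 = -5)
V = -550
K = -18 (K = -1*18 = -18)
a(W) = -18*√W
(a(V)/(-206109))/(-679640) = (-90*I*√22/(-206109))/(-679640) = (-90*I*√22*(-1/206109))*(-1/679640) = (10*I*√22/22901)*(-1/679640) = -I*√22/1556443564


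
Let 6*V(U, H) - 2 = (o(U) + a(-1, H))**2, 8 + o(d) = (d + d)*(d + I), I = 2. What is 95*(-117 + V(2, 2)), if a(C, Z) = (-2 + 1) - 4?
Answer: -65645/6 ≈ -10941.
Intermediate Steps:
a(C, Z) = -5 (a(C, Z) = -1 - 4 = -5)
o(d) = -8 + 2*d*(2 + d) (o(d) = -8 + (d + d)*(d + 2) = -8 + (2*d)*(2 + d) = -8 + 2*d*(2 + d))
V(U, H) = 1/3 + (-13 + 2*U**2 + 4*U)**2/6 (V(U, H) = 1/3 + ((-8 + 2*U**2 + 4*U) - 5)**2/6 = 1/3 + (-13 + 2*U**2 + 4*U)**2/6)
95*(-117 + V(2, 2)) = 95*(-117 + (1/3 + (-13 + 2*2**2 + 4*2)**2/6)) = 95*(-117 + (1/3 + (-13 + 2*4 + 8)**2/6)) = 95*(-117 + (1/3 + (-13 + 8 + 8)**2/6)) = 95*(-117 + (1/3 + (1/6)*3**2)) = 95*(-117 + (1/3 + (1/6)*9)) = 95*(-117 + (1/3 + 3/2)) = 95*(-117 + 11/6) = 95*(-691/6) = -65645/6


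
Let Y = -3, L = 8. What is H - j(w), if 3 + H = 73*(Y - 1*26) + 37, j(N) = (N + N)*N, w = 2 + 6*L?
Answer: -7083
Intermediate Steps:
w = 50 (w = 2 + 6*8 = 2 + 48 = 50)
j(N) = 2*N**2 (j(N) = (2*N)*N = 2*N**2)
H = -2083 (H = -3 + (73*(-3 - 1*26) + 37) = -3 + (73*(-3 - 26) + 37) = -3 + (73*(-29) + 37) = -3 + (-2117 + 37) = -3 - 2080 = -2083)
H - j(w) = -2083 - 2*50**2 = -2083 - 2*2500 = -2083 - 1*5000 = -2083 - 5000 = -7083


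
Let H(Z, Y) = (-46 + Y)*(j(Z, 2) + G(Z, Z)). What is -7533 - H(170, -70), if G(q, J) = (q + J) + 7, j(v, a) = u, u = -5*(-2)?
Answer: 33879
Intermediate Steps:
u = 10
j(v, a) = 10
G(q, J) = 7 + J + q (G(q, J) = (J + q) + 7 = 7 + J + q)
H(Z, Y) = (-46 + Y)*(17 + 2*Z) (H(Z, Y) = (-46 + Y)*(10 + (7 + Z + Z)) = (-46 + Y)*(10 + (7 + 2*Z)) = (-46 + Y)*(17 + 2*Z))
-7533 - H(170, -70) = -7533 - (-782 - 92*170 + 17*(-70) + 2*(-70)*170) = -7533 - (-782 - 15640 - 1190 - 23800) = -7533 - 1*(-41412) = -7533 + 41412 = 33879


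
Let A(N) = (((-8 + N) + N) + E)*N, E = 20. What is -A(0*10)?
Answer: 0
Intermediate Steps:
A(N) = N*(12 + 2*N) (A(N) = (((-8 + N) + N) + 20)*N = ((-8 + 2*N) + 20)*N = (12 + 2*N)*N = N*(12 + 2*N))
-A(0*10) = -2*0*10*(6 + 0*10) = -2*0*(6 + 0) = -2*0*6 = -1*0 = 0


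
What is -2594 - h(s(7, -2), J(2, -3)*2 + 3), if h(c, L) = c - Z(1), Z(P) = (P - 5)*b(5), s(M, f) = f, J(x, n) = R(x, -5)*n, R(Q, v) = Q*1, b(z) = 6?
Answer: -2616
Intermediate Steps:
R(Q, v) = Q
J(x, n) = n*x (J(x, n) = x*n = n*x)
Z(P) = -30 + 6*P (Z(P) = (P - 5)*6 = (-5 + P)*6 = -30 + 6*P)
h(c, L) = 24 + c (h(c, L) = c - (-30 + 6*1) = c - (-30 + 6) = c - 1*(-24) = c + 24 = 24 + c)
-2594 - h(s(7, -2), J(2, -3)*2 + 3) = -2594 - (24 - 2) = -2594 - 1*22 = -2594 - 22 = -2616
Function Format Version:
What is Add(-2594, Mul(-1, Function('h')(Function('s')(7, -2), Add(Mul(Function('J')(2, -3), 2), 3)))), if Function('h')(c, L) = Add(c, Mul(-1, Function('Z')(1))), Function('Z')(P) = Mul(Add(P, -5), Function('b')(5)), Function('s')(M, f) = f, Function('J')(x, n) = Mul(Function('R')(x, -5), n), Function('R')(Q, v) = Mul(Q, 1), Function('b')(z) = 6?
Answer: -2616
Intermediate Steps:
Function('R')(Q, v) = Q
Function('J')(x, n) = Mul(n, x) (Function('J')(x, n) = Mul(x, n) = Mul(n, x))
Function('Z')(P) = Add(-30, Mul(6, P)) (Function('Z')(P) = Mul(Add(P, -5), 6) = Mul(Add(-5, P), 6) = Add(-30, Mul(6, P)))
Function('h')(c, L) = Add(24, c) (Function('h')(c, L) = Add(c, Mul(-1, Add(-30, Mul(6, 1)))) = Add(c, Mul(-1, Add(-30, 6))) = Add(c, Mul(-1, -24)) = Add(c, 24) = Add(24, c))
Add(-2594, Mul(-1, Function('h')(Function('s')(7, -2), Add(Mul(Function('J')(2, -3), 2), 3)))) = Add(-2594, Mul(-1, Add(24, -2))) = Add(-2594, Mul(-1, 22)) = Add(-2594, -22) = -2616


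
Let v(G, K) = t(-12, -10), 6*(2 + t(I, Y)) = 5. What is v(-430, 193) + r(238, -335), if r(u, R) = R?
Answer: -2017/6 ≈ -336.17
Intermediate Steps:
t(I, Y) = -7/6 (t(I, Y) = -2 + (⅙)*5 = -2 + ⅚ = -7/6)
v(G, K) = -7/6
v(-430, 193) + r(238, -335) = -7/6 - 335 = -2017/6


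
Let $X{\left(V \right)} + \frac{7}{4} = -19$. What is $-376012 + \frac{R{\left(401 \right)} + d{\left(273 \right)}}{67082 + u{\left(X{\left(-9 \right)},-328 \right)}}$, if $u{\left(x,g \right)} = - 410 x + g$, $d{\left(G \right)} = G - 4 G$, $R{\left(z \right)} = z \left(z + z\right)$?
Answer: $- \frac{56597812710}{150523} \approx -3.7601 \cdot 10^{5}$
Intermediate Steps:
$X{\left(V \right)} = - \frac{83}{4}$ ($X{\left(V \right)} = - \frac{7}{4} - 19 = - \frac{83}{4}$)
$R{\left(z \right)} = 2 z^{2}$ ($R{\left(z \right)} = z 2 z = 2 z^{2}$)
$d{\left(G \right)} = - 3 G$
$u{\left(x,g \right)} = g - 410 x$
$-376012 + \frac{R{\left(401 \right)} + d{\left(273 \right)}}{67082 + u{\left(X{\left(-9 \right)},-328 \right)}} = -376012 + \frac{2 \cdot 401^{2} - 819}{67082 - - \frac{16359}{2}} = -376012 + \frac{2 \cdot 160801 - 819}{67082 + \left(-328 + \frac{17015}{2}\right)} = -376012 + \frac{321602 - 819}{67082 + \frac{16359}{2}} = -376012 + \frac{320783}{\frac{150523}{2}} = -376012 + 320783 \cdot \frac{2}{150523} = -376012 + \frac{641566}{150523} = - \frac{56597812710}{150523}$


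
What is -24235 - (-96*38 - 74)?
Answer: -20513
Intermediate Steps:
-24235 - (-96*38 - 74) = -24235 - (-3648 - 74) = -24235 - 1*(-3722) = -24235 + 3722 = -20513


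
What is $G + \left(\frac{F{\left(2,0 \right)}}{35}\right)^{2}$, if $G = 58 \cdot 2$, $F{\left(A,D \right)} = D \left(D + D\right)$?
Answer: $116$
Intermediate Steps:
$F{\left(A,D \right)} = 2 D^{2}$ ($F{\left(A,D \right)} = D 2 D = 2 D^{2}$)
$G = 116$
$G + \left(\frac{F{\left(2,0 \right)}}{35}\right)^{2} = 116 + \left(\frac{2 \cdot 0^{2}}{35}\right)^{2} = 116 + \left(2 \cdot 0 \cdot \frac{1}{35}\right)^{2} = 116 + \left(0 \cdot \frac{1}{35}\right)^{2} = 116 + 0^{2} = 116 + 0 = 116$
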